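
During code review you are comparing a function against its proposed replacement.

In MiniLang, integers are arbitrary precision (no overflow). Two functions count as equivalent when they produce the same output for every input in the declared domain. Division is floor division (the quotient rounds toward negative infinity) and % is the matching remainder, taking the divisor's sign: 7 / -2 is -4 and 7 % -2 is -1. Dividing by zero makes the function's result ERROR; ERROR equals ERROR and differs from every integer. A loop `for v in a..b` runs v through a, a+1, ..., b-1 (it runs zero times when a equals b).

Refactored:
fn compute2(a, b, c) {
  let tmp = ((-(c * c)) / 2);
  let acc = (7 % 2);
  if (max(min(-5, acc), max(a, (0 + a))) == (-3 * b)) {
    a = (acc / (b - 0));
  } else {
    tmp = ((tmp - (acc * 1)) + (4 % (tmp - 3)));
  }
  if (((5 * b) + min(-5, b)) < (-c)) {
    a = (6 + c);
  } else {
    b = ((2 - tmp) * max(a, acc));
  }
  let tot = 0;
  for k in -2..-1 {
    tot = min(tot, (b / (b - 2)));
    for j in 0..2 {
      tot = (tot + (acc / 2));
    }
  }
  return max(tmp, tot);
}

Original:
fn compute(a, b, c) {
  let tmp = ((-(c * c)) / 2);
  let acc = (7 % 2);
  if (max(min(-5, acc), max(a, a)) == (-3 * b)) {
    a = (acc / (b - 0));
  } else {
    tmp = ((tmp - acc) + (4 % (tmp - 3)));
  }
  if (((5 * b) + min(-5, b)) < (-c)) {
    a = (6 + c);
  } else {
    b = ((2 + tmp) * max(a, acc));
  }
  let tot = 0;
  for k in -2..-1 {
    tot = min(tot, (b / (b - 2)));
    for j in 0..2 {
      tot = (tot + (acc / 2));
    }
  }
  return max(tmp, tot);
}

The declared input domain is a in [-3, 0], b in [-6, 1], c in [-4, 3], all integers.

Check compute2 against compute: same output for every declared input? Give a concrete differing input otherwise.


Try a=-3, b=1, c=1.
compute: tmp=-1, then acc=1, then (max(min(-5, acc), max(a, a)) == (-3 * b)) is true, then a=1, then (((5 * b) + min(-5, b)) < (-c)) is false, then b=1, then tot=0, then (k=-2), then tot=-1, then (j=0), then tot=-1, then (j=1), then tot=-1, then returns -1
compute2: tmp=-1, then acc=1, then (max(min(-5, acc), max(a, (0 + a))) == (-3 * b)) is true, then a=1, then (((5 * b) + min(-5, b)) < (-c)) is false, then b=3, then tot=0, then (k=-2), then tot=0, then (j=0), then tot=0, then (j=1), then tot=0, then returns 0
-1 != 0, so the rewrite changes behavior.
verdict: not equivalent; witness: a=-3, b=1, c=1


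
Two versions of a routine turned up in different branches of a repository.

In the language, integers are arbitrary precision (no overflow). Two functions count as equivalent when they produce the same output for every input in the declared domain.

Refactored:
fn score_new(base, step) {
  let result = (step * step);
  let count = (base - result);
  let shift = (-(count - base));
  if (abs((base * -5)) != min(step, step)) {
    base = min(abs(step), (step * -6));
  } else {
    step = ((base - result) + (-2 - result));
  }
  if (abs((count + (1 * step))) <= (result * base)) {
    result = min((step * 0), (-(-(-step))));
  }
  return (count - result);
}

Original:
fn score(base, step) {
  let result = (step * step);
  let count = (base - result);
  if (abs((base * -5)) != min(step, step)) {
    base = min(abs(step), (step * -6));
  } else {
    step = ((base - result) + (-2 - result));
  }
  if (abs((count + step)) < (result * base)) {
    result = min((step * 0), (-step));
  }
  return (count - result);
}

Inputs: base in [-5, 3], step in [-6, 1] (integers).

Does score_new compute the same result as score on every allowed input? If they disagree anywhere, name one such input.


These are not equivalent — on base=-2, step=-2 the outputs split (-10 vs -6).
score: result := 4 | count := -6 | (abs((base * -5)) != min(step, step)): true | base := 2 | (abs((count + step)) < (result * base)): false | result -10
score_new: result := 4 | count := -6 | shift := 4 | (abs((base * -5)) != min(step, step)): true | base := 2 | (abs((count + (1 * step))) <= (result * base)): true | result := 0 | result -6
verdict: not equivalent; witness: base=-2, step=-2


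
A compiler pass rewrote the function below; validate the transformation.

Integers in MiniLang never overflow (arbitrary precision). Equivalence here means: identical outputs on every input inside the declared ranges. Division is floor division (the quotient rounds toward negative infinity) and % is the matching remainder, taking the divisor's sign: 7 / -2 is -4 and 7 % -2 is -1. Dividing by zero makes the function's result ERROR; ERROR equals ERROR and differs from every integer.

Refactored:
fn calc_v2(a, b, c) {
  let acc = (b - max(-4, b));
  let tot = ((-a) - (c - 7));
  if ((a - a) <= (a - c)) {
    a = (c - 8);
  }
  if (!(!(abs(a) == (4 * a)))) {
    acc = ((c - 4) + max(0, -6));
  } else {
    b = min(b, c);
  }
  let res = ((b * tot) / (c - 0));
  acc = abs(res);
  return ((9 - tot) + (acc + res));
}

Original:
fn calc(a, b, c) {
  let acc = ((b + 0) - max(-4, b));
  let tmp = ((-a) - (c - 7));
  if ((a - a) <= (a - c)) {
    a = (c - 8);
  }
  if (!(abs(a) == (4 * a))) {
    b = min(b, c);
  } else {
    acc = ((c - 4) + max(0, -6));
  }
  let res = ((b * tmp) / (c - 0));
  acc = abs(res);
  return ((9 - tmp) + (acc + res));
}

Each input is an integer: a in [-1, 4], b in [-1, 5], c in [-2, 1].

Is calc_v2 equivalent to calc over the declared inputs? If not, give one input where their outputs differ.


The two versions differ — the changes include local variable names differ, plus constant usage differs, plus arithmetic usage differs, plus boolean connective usage differs.
Spot check at a=3, b=3, c=1 — calc: acc = 0; tmp = 3; ((a - a) <= (a - c)) -> true; a = -7; (!(abs(a) == (4 * a))) -> true; b = 1; res = 3; acc = 3; return 12. calc_v2: acc = 0; tot = 3; ((a - a) <= (a - c)) -> true; a = -7; (!(!(abs(a) == (4 * a)))) -> false; b = 1; res = 3; acc = 3; return 12. Both give 12.
Across all 168 domain points the two functions coincide.
verdict: equivalent


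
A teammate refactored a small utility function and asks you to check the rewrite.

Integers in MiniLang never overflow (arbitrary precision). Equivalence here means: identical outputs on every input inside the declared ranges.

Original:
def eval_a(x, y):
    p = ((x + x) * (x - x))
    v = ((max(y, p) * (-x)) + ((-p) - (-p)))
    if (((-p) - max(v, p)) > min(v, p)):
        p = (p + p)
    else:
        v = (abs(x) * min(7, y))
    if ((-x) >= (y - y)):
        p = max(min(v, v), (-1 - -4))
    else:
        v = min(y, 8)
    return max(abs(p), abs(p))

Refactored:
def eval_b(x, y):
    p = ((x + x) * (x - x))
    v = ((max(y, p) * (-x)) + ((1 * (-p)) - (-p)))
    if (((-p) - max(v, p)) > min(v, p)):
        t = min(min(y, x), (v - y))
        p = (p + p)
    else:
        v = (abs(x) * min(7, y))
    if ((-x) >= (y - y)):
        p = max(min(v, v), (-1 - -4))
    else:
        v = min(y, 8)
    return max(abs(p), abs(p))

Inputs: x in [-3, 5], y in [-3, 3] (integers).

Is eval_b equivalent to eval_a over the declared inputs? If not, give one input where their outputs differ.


This is a faithful refactor — constant usage differs; statement counts differ; min/max/abs usage differs; arithmetic usage differs; local variable names differ, but the computed results match everywhere.
Tracing x=2, y=1: eval_a: p becomes 0; next v becomes -2; next (((-p) - max(v, p)) > min(v, p)) evaluates to true; next p becomes 0; next ((-x) >= (y - y)) evaluates to false; next v becomes 1; next final value 0 | eval_b: p becomes 0; next v becomes -2; next (((-p) - max(v, p)) > min(v, p)) evaluates to true; next t becomes -3; next p becomes 0; next ((-x) >= (y - y)) evaluates to false; next v becomes 1; next final value 0 — matching result 0.
Sweeping the whole domain (63 inputs) finds no disagreement.
verdict: equivalent


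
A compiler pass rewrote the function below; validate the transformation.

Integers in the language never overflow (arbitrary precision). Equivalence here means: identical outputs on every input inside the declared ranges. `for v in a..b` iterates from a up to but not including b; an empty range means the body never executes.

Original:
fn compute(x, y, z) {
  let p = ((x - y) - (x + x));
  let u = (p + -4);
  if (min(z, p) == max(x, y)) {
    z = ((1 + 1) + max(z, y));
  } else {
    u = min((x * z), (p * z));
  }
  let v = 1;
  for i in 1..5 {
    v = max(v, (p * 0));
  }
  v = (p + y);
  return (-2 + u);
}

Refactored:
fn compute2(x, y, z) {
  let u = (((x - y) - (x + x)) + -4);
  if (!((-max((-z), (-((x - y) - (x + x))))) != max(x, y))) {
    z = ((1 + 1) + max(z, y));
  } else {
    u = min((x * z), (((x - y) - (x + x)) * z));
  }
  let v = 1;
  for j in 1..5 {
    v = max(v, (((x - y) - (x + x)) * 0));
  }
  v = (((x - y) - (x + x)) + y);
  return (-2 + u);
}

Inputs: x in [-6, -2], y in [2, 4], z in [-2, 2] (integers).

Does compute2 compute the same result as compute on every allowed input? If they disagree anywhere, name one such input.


Comparing the listings, the differences include: local variable names differ, plus arithmetic usage differs, plus comparison usage differs, plus boolean connective usage differs, plus statement counts differ, plus min/max/abs usage differs.
Spot check at x=-2, y=3, z=-1 — compute: p becomes -1; next u becomes -5; next (min(z, p) == max(x, y)) evaluates to false; next u becomes 1; next v becomes 1; next at i=1:; next v becomes 1; next at i=2:; next v becomes 1; next at i=3:; next v becomes 1; next at i=4:; next v becomes 1; next v becomes 2; next final value -1. compute2: u becomes -5; next (!((-max((-z), (-((x - y) - (x + x))))) != max(x, y))) evaluates to false; next u becomes 1; next v becomes 1; next at j=1:; next v becomes 1; next at j=2:; next v becomes 1; next at j=3:; next v becomes 1; next at j=4:; next v becomes 1; next v becomes 2; next final value -1. Both give -1.
Every one of the 75 inputs gives matching results.
verdict: equivalent


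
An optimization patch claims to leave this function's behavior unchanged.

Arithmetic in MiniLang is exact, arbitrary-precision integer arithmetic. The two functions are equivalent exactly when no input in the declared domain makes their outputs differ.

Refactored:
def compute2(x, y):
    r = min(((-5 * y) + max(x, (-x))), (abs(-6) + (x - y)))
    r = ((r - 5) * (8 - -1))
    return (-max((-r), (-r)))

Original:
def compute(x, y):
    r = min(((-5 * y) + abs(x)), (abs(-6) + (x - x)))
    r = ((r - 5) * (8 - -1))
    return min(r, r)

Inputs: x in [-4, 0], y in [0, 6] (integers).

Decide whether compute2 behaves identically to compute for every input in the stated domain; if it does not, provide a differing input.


Try x=-4, y=0.
compute: r becomes 4; next r becomes -9; next final value -9
compute2: r becomes 2; next r becomes -27; next final value -27
-9 against -27: the behavior changed.
verdict: not equivalent; witness: x=-4, y=0


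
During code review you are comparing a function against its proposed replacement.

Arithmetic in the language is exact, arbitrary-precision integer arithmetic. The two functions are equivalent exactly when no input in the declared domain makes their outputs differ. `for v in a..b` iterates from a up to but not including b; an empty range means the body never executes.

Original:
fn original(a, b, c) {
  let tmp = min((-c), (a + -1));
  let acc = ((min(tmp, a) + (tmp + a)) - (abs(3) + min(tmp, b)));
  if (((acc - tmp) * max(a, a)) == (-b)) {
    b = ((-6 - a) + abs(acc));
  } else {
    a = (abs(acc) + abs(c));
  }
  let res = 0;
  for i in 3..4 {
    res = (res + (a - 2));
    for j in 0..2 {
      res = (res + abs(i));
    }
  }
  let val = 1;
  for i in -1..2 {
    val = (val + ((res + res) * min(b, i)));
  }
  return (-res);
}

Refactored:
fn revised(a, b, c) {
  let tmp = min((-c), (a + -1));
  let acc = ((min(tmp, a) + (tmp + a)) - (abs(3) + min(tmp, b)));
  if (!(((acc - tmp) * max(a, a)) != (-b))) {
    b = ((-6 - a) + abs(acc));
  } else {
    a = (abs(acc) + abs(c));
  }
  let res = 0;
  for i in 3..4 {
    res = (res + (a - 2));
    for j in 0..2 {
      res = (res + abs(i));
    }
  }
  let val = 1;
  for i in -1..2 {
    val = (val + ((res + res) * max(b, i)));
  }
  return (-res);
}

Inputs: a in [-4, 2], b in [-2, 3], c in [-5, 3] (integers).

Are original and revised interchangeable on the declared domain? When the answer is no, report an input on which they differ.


The edit looks behavioral (`min(b, i)` became `max(b, i)`), but over these ranges it never changes the outcome; all 378 inputs agree.
verdict: equivalent


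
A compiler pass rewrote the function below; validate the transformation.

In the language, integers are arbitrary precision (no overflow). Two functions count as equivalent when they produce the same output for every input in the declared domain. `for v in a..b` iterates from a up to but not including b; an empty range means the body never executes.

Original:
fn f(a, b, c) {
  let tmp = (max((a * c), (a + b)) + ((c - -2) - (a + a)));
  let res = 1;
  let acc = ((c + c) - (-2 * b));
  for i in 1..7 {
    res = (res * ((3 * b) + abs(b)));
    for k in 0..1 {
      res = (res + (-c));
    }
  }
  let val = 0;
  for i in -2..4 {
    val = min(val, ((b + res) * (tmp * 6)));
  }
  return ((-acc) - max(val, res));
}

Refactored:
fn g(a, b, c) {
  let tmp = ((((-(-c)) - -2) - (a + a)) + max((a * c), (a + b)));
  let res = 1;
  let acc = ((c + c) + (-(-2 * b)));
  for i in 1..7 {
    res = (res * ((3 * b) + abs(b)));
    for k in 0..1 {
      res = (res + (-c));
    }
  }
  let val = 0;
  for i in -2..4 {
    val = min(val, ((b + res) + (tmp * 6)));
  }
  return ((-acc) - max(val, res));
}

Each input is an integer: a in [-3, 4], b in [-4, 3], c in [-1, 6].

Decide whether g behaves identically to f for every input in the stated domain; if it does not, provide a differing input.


Consider the input a=-3, b=0, c=1.
f: tmp=6, then res=1, then acc=2, then (i=1), then res=0, then (k=0), then res=-1, then (i=2), then res=0, then (k=0), then res=-1, then (i=3), then res=0, then (k=0), then res=-1, then (i=4), then res=0, then (k=0), then res=-1, then (i=5), then res=0, then (k=0), then res=-1, then (i=6), then res=0, then (k=0), then res=-1, then val=0, then (i=-2), then val=-36, then (i=-1), then val=-36, then (i=0), then val=-36, then (i=1), then val=-36, then (i=2), then val=-36, then (i=3), then val=-36, then returns -1
g: tmp=6, then res=1, then acc=2, then (i=1), then res=0, then (k=0), then res=-1, then (i=2), then res=0, then (k=0), then res=-1, then (i=3), then res=0, then (k=0), then res=-1, then (i=4), then res=0, then (k=0), then res=-1, then (i=5), then res=0, then (k=0), then res=-1, then (i=6), then res=0, then (k=0), then res=-1, then val=0, then (i=-2), then val=0, then (i=-1), then val=0, then (i=0), then val=0, then (i=1), then val=0, then (i=2), then val=0, then (i=3), then val=0, then returns -2
-1 and -2 differ, so these are not the same function on this domain.
verdict: not equivalent; witness: a=-3, b=0, c=1


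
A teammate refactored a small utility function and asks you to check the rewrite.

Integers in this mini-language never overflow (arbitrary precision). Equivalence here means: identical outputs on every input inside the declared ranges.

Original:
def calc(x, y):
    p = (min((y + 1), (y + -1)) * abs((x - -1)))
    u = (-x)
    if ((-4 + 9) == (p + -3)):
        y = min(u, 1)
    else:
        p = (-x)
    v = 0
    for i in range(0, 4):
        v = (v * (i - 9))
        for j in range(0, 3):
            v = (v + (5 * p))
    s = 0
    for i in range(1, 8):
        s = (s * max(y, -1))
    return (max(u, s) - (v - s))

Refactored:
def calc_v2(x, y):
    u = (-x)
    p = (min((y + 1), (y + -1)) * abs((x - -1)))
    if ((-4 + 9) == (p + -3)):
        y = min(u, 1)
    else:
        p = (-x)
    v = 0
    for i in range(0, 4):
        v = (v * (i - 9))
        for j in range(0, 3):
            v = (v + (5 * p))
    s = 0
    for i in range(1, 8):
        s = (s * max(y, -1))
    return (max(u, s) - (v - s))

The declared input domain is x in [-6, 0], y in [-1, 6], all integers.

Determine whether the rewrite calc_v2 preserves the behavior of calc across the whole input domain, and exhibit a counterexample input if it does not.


Behavior is preserved: although same computation, different form, the outputs never diverge.
One worked example (x=-5, y=5) — calc: p becomes 16; next u becomes 5; next ((-4 + 9) == (p + -3)) evaluates to false; next p becomes 5; next v becomes 0; next at i=0:; next v becomes 0; next at j=0:; next v becomes 25; next at j=1:; next v becomes 50; next at j=2:; next v becomes 75; next at i=1:; next v becomes -600; next at j=0:; next v becomes -575; next at j=1:; next v becomes -550; next at j=2:; next v becomes -525; next at i=2:; next v becomes 3675; next at j=0:; next v becomes 3700; next at j=1:; next v becomes 3725; next at j=2:; next v becomes 3750; next at i=3:; next v becomes -22500; next at j=0:; next v becomes -22475; next at j=1:; next v becomes -22450; next at j=2:; next v becomes -22425; next s becomes 0; next at i=1:; next s becomes 0; next at i=2:; next s becomes 0; next at i=3:; next s becomes 0; next at i=4:; next s becomes 0; next at i=5:; next s becomes 0; next at i=6:; next s becomes 0; next at i=7:; next s becomes 0; next final value 22430; calc_v2: u becomes 5; next p becomes 16; next ((-4 + 9) == (p + -3)) evaluates to false; next p becomes 5; next v becomes 0; next at i=0:; next v becomes 0; next at j=0:; next v becomes 25; next at j=1:; next v becomes 50; next at j=2:; next v becomes 75; next at i=1:; next v becomes -600; next at j=0:; next v becomes -575; next at j=1:; next v becomes -550; next at j=2:; next v becomes -525; next at i=2:; next v becomes 3675; next at j=0:; next v becomes 3700; next at j=1:; next v becomes 3725; next at j=2:; next v becomes 3750; next at i=3:; next v becomes -22500; next at j=0:; next v becomes -22475; next at j=1:; next v becomes -22450; next at j=2:; next v becomes -22425; next s becomes 0; next at i=1:; next s becomes 0; next at i=2:; next s becomes 0; next at i=3:; next s becomes 0; next at i=4:; next s becomes 0; next at i=5:; next s becomes 0; next at i=6:; next s becomes 0; next at i=7:; next s becomes 0; next final value 22430; agreement on 22430.
Every one of the 56 inputs gives matching results.
verdict: equivalent


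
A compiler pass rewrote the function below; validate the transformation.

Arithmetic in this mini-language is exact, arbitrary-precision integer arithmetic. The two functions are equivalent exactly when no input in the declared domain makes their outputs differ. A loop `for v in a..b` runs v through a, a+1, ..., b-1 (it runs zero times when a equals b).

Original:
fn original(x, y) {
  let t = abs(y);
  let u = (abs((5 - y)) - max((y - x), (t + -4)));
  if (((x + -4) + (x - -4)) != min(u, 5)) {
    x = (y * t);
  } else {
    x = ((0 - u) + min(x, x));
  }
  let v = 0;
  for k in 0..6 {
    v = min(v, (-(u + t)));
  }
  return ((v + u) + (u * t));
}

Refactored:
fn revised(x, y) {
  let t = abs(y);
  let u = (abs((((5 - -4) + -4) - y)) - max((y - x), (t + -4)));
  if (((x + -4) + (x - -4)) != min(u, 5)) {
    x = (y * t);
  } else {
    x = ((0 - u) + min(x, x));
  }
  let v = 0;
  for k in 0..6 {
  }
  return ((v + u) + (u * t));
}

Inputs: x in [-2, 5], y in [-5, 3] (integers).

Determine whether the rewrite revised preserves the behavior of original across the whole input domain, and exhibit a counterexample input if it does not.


Consider the input x=-2, y=-5.
original: t = 5; u = 9; (((x + -4) + (x - -4)) != min(u, 5)) -> true; x = -25; v = 0; [k=0]; v = -14; [k=1]; v = -14; [k=2]; v = -14; [k=3]; v = -14; [k=4]; v = -14; [k=5]; v = -14; return 40
revised: t = 5; u = 9; (((x + -4) + (x - -4)) != min(u, 5)) -> true; x = -25; v = 0; [k=0]; [k=1]; [k=2]; [k=3]; [k=4]; [k=5]; return 54
40 against 54: the behavior changed.
verdict: not equivalent; witness: x=-2, y=-5


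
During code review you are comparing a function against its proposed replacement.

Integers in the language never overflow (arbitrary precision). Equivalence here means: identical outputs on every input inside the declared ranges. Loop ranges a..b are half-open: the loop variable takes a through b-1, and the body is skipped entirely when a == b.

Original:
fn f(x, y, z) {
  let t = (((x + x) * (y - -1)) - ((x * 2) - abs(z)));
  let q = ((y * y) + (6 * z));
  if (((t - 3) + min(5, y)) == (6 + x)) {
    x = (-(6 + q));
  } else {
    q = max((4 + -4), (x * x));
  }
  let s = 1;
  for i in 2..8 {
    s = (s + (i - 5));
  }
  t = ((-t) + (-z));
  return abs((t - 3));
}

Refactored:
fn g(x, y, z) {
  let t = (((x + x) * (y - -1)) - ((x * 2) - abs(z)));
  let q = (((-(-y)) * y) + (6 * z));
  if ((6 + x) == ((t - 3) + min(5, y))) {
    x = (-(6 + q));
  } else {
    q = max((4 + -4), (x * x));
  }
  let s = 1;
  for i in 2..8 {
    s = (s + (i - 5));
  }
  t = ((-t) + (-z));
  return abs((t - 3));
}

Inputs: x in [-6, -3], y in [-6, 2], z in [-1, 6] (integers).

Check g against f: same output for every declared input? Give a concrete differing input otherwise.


Changes here: same computation, different form; the full 288-point sweep finds no disagreement.
verdict: equivalent


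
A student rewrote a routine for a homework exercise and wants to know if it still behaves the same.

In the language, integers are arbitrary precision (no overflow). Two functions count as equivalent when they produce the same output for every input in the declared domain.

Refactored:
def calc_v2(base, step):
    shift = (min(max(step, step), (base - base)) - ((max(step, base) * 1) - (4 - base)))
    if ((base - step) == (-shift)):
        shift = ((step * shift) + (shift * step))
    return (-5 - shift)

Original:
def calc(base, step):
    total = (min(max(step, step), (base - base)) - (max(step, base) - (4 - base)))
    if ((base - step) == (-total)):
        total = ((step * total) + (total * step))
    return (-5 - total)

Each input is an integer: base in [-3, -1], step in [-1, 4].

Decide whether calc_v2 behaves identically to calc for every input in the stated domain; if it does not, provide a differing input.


Changes here: local variable names differ, plus arithmetic usage differs, plus constant usage differs; the full 18-point sweep finds no disagreement.
verdict: equivalent


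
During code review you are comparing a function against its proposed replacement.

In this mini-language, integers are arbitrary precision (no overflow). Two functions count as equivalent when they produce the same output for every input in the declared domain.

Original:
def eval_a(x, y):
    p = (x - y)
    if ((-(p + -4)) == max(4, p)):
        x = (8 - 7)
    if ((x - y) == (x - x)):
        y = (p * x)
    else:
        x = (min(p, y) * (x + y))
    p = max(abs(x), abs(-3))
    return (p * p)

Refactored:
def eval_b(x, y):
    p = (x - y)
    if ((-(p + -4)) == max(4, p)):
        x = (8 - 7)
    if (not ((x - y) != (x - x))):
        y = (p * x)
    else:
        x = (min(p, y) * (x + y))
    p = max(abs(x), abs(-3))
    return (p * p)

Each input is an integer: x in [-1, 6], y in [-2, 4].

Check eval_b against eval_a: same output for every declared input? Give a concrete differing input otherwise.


The two are interchangeable: boolean connective usage differs; also comparison usage differs, and every declared input agrees.
One worked example (x=3, y=4) — eval_a: p=-1, then ((-(p + -4)) == max(4, p)) is false, then ((x - y) == (x - x)) is false, then x=-7, then p=7, then returns 49; eval_b: p=-1, then ((-(p + -4)) == max(4, p)) is false, then (not ((x - y) != (x - x))) is false, then x=-7, then p=7, then returns 49; agreement on 49.
Across all 56 domain points the two functions coincide.
verdict: equivalent


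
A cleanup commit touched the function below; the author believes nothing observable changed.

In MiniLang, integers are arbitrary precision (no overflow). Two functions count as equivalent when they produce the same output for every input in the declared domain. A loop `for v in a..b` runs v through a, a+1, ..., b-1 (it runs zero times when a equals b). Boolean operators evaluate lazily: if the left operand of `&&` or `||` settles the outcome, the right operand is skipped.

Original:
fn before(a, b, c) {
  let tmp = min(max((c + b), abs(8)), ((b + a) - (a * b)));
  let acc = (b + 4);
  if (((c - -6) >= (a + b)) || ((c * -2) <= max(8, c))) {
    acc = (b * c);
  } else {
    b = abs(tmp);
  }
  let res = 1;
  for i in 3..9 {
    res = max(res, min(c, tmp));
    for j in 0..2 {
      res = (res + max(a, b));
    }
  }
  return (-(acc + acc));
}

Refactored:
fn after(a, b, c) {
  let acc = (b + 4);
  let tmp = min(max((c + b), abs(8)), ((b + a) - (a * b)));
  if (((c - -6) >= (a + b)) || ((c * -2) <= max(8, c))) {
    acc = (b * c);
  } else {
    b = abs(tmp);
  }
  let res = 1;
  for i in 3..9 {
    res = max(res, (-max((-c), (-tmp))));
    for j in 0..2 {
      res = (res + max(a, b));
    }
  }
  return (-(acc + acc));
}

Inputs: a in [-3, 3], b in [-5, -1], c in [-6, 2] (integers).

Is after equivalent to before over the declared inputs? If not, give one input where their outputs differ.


This is a faithful refactor — min/max/abs usage differs, but the computed results match everywhere.
One worked example (a=-3, b=-1, c=1) — before: tmp=-7, then acc=3, then (((c - -6) >= (a + b)) || ((c * -2) <= max(8, c))) is true, then acc=-1, then res=1, then (i=3), then res=1, then (j=0), then res=0, then (j=1), then res=-1, then (i=4), then res=-1, then (j=0), then res=-2, then (j=1), then res=-3, then (i=5), then res=-3, then (j=0), then res=-4, then (j=1), then res=-5, then (i=6), then res=-5, then (j=0), then res=-6, then (j=1), then res=-7, then (i=7), then res=-7, then (j=0), then res=-8, then (j=1), then res=-9, then (i=8), then res=-7, then (j=0), then res=-8, then (j=1), then res=-9, then returns 2; after: acc=3, then tmp=-7, then (((c - -6) >= (a + b)) || ((c * -2) <= max(8, c))) is true, then acc=-1, then res=1, then (i=3), then res=1, then (j=0), then res=0, then (j=1), then res=-1, then (i=4), then res=-1, then (j=0), then res=-2, then (j=1), then res=-3, then (i=5), then res=-3, then (j=0), then res=-4, then (j=1), then res=-5, then (i=6), then res=-5, then (j=0), then res=-6, then (j=1), then res=-7, then (i=7), then res=-7, then (j=0), then res=-8, then (j=1), then res=-9, then (i=8), then res=-7, then (j=0), then res=-8, then (j=1), then res=-9, then returns 2; agreement on 2.
Sweeping the whole domain (315 inputs) finds no disagreement.
verdict: equivalent


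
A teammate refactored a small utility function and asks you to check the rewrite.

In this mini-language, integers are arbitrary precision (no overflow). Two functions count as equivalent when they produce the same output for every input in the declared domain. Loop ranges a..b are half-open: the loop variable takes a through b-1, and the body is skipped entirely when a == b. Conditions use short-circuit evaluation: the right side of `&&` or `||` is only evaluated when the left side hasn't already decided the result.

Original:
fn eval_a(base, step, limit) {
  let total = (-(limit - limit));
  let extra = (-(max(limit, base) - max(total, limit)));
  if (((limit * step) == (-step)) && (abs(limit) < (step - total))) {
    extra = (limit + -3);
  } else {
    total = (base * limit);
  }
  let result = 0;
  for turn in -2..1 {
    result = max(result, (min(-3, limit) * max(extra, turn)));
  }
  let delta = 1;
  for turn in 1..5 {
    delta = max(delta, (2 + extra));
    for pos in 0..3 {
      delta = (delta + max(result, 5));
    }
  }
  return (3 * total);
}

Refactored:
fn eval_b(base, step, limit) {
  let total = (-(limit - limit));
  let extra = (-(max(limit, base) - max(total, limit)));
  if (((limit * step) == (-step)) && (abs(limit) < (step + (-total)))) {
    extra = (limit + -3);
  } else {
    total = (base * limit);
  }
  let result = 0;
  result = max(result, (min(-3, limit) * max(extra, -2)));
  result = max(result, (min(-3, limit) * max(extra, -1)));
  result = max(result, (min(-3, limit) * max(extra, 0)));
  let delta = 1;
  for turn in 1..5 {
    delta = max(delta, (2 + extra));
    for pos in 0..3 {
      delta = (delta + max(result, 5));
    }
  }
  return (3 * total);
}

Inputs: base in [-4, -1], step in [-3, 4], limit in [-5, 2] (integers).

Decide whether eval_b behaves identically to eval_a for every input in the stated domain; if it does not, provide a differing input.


The two versions differ — the changes include constant usage differs, plus arithmetic usage differs, plus loop structure differs, plus statement counts differ, plus min/max/abs usage differs.
One worked example (base=-1, step=-3, limit=-4) — eval_a: total becomes 0; next extra becomes 1; next (((limit * step) == (-step)) && (abs(limit) < (step - total))) evaluates to false; next total becomes 4; next result becomes 0; next at turn=-2:; next result becomes 0; next at turn=-1:; next result becomes 0; next at turn=0:; next result becomes 0; next delta becomes 1; next at turn=1:; next delta becomes 3; next at pos=0:; next delta becomes 8; next at pos=1:; next delta becomes 13; next at pos=2:; next delta becomes 18; next at turn=2:; next delta becomes 18; next at pos=0:; next delta becomes 23; next at pos=1:; next delta becomes 28; next at pos=2:; next delta becomes 33; next at turn=3:; next delta becomes 33; next at pos=0:; next delta becomes 38; next at pos=1:; next delta becomes 43; next at pos=2:; next delta becomes 48; next at turn=4:; next delta becomes 48; next at pos=0:; next delta becomes 53; next at pos=1:; next delta becomes 58; next at pos=2:; next delta becomes 63; next final value 12; eval_b: total becomes 0; next extra becomes 1; next (((limit * step) == (-step)) && (abs(limit) < (step + (-total)))) evaluates to false; next total becomes 4; next result becomes 0; next result becomes 0; next result becomes 0; next result becomes 0; next delta becomes 1; next at turn=1:; next delta becomes 3; next at pos=0:; next delta becomes 8; next at pos=1:; next delta becomes 13; next at pos=2:; next delta becomes 18; next at turn=2:; next delta becomes 18; next at pos=0:; next delta becomes 23; next at pos=1:; next delta becomes 28; next at pos=2:; next delta becomes 33; next at turn=3:; next delta becomes 33; next at pos=0:; next delta becomes 38; next at pos=1:; next delta becomes 43; next at pos=2:; next delta becomes 48; next at turn=4:; next delta becomes 48; next at pos=0:; next delta becomes 53; next at pos=1:; next delta becomes 58; next at pos=2:; next delta becomes 63; next final value 12; agreement on 12.
Every one of the 256 inputs gives matching results.
verdict: equivalent


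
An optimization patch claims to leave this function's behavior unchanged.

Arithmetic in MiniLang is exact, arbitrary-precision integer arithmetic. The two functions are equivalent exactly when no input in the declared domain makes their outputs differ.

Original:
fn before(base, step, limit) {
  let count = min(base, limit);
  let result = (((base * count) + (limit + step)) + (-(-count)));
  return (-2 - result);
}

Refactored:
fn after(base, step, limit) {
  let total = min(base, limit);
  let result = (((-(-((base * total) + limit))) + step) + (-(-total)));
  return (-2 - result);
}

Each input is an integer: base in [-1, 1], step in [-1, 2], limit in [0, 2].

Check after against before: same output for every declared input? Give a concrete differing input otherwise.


Differences: local variable names differ — yet all 36 inputs agree.
verdict: equivalent


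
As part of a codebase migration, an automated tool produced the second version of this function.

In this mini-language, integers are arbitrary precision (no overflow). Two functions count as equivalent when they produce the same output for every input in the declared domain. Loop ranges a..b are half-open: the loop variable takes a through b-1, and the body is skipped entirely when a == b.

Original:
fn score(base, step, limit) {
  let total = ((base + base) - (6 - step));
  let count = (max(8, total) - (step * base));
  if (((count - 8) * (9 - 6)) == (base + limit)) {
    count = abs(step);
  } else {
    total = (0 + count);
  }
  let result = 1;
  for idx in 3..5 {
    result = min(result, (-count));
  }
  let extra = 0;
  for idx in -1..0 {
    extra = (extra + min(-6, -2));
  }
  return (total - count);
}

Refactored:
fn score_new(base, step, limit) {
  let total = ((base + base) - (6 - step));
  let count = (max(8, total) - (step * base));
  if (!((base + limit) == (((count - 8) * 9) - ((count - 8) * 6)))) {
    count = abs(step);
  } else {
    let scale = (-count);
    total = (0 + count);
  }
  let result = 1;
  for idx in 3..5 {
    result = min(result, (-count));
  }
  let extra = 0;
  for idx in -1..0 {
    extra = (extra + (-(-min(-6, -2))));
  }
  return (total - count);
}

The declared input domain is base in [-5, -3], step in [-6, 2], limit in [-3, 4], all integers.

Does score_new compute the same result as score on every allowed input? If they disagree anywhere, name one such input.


Input base=-5, step=-6, limit=-3: 0 from score versus -28 from score_new.
verdict: not equivalent; witness: base=-5, step=-6, limit=-3


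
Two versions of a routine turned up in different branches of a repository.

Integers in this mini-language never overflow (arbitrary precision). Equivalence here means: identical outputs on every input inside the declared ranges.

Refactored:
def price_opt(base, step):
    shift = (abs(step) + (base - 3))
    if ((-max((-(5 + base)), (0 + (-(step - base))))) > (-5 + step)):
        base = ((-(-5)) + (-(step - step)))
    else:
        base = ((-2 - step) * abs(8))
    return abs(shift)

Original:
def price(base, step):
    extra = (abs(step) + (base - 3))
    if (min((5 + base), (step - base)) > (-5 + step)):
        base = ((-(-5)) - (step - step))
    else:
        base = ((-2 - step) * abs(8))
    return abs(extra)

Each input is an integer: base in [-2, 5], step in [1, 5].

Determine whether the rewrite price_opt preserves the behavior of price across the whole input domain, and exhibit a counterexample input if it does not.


Comparing the listings, the differences include: min/max/abs usage differs, constant usage differs, arithmetic usage differs, local variable names differ.
As a probe, take base=5, step=3: price runs extra becomes 5; next (min((5 + base), (step - base)) > (-5 + step)) evaluates to false; next base becomes -40; next final value 5; price_opt runs shift becomes 5; next ((-max((-(5 + base)), (0 + (-(step - base))))) > (-5 + step)) evaluates to false; next base becomes -40; next final value 5; both end at 5.
Sweeping the whole domain (40 inputs) finds no disagreement.
verdict: equivalent


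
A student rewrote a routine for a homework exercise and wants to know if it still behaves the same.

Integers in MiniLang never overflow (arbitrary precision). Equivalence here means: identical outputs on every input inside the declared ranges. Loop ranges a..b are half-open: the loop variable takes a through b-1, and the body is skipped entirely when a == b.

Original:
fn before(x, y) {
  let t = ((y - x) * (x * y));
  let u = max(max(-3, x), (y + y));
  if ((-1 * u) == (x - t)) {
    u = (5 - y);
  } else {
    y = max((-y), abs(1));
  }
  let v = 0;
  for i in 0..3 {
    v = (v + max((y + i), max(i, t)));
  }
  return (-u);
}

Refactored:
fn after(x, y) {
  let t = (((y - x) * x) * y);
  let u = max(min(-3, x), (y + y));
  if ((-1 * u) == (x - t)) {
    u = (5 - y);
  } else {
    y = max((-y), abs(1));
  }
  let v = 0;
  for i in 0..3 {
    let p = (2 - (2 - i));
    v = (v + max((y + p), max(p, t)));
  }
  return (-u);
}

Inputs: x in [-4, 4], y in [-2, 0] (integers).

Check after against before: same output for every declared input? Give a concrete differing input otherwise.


x=-4, y=-2 yields 3 from before but 4 from after.
verdict: not equivalent; witness: x=-4, y=-2


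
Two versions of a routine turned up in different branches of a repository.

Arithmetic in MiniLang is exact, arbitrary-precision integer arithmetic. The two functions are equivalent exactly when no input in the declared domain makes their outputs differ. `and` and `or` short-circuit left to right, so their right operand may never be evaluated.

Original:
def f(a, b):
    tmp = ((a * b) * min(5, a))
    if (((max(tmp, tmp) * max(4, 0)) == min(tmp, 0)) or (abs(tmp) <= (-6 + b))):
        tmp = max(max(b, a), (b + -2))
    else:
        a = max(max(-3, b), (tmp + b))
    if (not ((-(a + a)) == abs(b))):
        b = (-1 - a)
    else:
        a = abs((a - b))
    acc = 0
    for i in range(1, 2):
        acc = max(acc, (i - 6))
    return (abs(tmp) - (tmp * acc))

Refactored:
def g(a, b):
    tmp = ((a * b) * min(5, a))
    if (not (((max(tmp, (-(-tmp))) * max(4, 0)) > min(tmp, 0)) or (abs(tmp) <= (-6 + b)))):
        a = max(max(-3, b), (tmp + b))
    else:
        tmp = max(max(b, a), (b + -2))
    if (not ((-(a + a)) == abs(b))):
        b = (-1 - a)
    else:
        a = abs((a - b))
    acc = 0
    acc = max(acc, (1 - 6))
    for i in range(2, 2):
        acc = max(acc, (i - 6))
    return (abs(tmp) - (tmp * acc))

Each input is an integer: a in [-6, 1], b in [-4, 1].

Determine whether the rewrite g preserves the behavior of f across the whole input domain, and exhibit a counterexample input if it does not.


These are not equivalent — on a=-6, b=1 the outputs split (36 vs 1).
f: tmp=36, then (((max(tmp, tmp) * max(4, 0)) == min(tmp, 0)) or (abs(tmp) <= (-6 + b))) is false, then a=37, then (not ((-(a + a)) == abs(b))) is true, then b=-38, then acc=0, then (i=1), then acc=0, then returns 36
g: tmp=36, then (not (((max(tmp, (-(-tmp))) * max(4, 0)) > min(tmp, 0)) or (abs(tmp) <= (-6 + b)))) is false, then tmp=1, then (not ((-(a + a)) == abs(b))) is true, then b=5, then acc=0, then acc=0, then the loop over i runs zero times, then returns 1
verdict: not equivalent; witness: a=-6, b=1


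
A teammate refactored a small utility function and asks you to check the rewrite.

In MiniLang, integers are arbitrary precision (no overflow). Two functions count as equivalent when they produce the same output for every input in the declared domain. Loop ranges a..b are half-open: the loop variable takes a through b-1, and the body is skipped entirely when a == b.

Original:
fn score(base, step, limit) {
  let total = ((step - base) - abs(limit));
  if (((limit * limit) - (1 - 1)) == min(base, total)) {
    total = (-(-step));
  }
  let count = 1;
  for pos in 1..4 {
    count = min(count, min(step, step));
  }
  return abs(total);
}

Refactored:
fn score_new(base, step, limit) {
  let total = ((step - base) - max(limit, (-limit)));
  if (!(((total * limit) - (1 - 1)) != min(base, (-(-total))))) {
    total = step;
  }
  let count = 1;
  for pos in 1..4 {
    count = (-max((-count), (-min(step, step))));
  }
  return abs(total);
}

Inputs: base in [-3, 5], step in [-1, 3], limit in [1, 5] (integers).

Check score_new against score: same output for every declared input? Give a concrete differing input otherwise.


There is a counterexample at base=0, step=-1, limit=1: 2 on one side, 1 on the other.
score: total := -2 | (((limit * limit) - (1 - 1)) == min(base, total)): false | count := 1 | iter pos=1: | count := -1 | iter pos=2: | count := -1 | iter pos=3: | count := -1 | result 2
score_new: total := -2 | (!(((total * limit) - (1 - 1)) != min(base, (-(-total))))): true | total := -1 | count := 1 | iter pos=1: | count := -1 | iter pos=2: | count := -1 | iter pos=3: | count := -1 | result 1
verdict: not equivalent; witness: base=0, step=-1, limit=1


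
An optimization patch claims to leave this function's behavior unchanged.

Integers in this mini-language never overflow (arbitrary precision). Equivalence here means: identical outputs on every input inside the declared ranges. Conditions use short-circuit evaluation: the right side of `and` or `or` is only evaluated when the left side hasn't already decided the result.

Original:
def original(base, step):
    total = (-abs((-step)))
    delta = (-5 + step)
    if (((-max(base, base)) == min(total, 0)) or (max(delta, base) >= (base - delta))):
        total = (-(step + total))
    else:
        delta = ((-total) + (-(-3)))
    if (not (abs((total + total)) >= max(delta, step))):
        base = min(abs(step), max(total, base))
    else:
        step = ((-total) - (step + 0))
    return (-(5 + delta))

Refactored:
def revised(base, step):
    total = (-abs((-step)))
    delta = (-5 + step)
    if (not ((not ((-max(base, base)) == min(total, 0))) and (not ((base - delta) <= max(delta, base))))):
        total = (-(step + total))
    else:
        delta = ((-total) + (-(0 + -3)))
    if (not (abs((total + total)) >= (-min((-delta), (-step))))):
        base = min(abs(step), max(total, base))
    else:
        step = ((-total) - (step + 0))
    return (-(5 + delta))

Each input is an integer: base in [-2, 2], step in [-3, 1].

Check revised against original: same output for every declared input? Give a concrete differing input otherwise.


This is a faithful refactor — boolean connective usage differs, min/max/abs usage differs, comparison usage differs, arithmetic usage differs, constant usage differs, but the computed results match everywhere.
Tracing base=-1, step=-1: original: total=-1, then delta=-6, then (((-max(base, base)) == min(total, 0)) or (max(delta, base) >= (base - delta))) is false, then delta=4, then (not (abs((total + total)) >= max(delta, step))) is true, then base=-1, then returns -9 | revised: total=-1, then delta=-6, then (not ((not ((-max(base, base)) == min(total, 0))) and (not ((base - delta) <= max(delta, base))))) is false, then delta=4, then (not (abs((total + total)) >= (-min((-delta), (-step))))) is true, then base=-1, then returns -9 — matching result -9.
An exhaustive pass over the 25 declared inputs shows identical outputs.
verdict: equivalent
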